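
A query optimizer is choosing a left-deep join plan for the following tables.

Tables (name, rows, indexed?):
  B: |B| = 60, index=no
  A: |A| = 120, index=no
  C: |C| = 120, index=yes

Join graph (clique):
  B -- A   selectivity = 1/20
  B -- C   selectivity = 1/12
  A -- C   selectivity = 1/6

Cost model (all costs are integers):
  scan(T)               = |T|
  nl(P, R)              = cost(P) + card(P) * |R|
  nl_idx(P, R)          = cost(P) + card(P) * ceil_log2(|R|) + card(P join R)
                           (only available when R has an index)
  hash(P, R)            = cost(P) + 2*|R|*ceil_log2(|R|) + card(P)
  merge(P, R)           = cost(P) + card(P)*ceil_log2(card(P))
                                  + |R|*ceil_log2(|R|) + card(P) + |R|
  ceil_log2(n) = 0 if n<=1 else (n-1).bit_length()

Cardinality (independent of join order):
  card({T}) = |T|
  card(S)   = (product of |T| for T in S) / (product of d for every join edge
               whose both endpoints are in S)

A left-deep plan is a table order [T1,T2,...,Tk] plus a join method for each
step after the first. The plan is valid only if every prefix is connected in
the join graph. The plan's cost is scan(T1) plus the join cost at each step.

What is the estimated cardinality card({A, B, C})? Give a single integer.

600

Tables in S: A(120), B(60), C(120)
Edges inside S: B-A(d=20), B-C(d=12), A-C(d=6)
numerator = 120 * 60 * 120 = 864000
denominator = 20 * 12 * 6 = 1440
card(S) = 864000 / 1440 = 600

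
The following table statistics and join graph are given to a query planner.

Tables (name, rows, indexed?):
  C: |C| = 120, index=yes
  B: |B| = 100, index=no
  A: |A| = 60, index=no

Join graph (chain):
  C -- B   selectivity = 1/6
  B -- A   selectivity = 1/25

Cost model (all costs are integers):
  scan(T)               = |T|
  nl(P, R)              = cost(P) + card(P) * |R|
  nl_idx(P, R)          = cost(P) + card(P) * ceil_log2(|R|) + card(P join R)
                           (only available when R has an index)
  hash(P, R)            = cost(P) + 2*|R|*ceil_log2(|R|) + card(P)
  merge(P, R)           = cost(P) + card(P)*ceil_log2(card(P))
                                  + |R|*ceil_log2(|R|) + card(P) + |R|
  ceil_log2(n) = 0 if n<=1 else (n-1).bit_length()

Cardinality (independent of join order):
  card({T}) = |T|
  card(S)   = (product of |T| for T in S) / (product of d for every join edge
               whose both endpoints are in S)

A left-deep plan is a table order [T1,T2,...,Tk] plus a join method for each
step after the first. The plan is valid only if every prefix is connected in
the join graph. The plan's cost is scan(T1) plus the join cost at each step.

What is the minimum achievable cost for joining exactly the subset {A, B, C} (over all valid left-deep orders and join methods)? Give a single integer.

Selinger DP over subsets of {A,B,C}:
  {C}: scan cost=120, card=120
  {B}: scan cost=100, card=100
  {A}: scan cost=60, card=60
  {BC}: card=2000; try (B,hash)→1640, (C,merge)→1860, (C,hash)→1880, (B,merge)→1880, (C,nl_idx)→2800, (C,nl)→12100 …(+1); best=1640 via (B,hash)
  {AB}: card=240; try (A,hash)→920, (B,merge)→1280, (A,merge)→1320, (B,hash)→1520, (B,nl)→6060, (A,nl)→6100; best=920 via (A,hash)
  {ABC}: card=4800; try (C,hash)→2840, (C,merge)→4040, (A,hash)→4360, (C,nl_idx)→7400, (A,merge)→26060, (C,nl)→29720 …(+1); best=2840 via (C,hash)

2840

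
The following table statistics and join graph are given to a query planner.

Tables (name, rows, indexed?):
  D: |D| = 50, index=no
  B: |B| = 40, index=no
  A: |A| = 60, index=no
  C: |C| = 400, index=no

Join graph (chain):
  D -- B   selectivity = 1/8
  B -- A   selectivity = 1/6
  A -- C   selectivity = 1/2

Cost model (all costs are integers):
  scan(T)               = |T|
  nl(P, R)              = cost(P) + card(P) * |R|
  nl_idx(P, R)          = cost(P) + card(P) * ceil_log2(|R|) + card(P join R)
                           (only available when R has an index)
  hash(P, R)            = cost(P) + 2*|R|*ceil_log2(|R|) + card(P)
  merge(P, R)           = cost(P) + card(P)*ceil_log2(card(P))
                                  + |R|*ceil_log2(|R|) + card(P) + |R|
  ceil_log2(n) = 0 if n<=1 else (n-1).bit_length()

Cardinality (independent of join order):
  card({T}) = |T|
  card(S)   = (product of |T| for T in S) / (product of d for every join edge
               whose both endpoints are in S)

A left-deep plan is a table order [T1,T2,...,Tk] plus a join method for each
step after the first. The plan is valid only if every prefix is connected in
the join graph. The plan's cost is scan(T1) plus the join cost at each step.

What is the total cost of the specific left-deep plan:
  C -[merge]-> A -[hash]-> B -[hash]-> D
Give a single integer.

step 1: scan C: cost=400, card=400
step 2: join A via merge
    card(P join A) = 400*60/(2) = 12000
    cost = 400 + 400*9 + 60*6 + 400 + 60 = 4820
step 3: join B via hash
    card(P join B) = 12000*40/(6) = 80000
    cost = 4820 + 2*40*6 + 12000 = 17300
step 4: join D via hash
    card(P join D) = 80000*50/(8) = 500000
    cost = 17300 + 2*50*6 + 80000 = 97900

97900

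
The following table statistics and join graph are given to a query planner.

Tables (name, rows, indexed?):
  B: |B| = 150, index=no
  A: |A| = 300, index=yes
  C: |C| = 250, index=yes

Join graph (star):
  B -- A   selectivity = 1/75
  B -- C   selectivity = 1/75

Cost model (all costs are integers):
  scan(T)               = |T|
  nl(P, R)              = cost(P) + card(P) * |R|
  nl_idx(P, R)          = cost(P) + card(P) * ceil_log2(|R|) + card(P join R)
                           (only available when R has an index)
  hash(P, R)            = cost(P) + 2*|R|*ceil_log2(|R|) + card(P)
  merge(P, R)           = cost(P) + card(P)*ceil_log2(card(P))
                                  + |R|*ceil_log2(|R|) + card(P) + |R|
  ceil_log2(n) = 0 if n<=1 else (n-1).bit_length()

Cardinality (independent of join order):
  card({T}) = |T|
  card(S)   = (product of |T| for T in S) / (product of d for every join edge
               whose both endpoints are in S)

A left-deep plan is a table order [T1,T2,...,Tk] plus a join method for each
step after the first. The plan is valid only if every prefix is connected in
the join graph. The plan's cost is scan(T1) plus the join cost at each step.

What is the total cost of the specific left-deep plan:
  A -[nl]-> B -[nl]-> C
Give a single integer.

step 1: scan A: cost=300, card=300
step 2: join B via nl
    card(P join B) = 300*150/(75) = 600
    cost = 300 + 300*150 = 45300
step 3: join C via nl
    card(P join C) = 600*250/(75) = 2000
    cost = 45300 + 600*250 = 195300

195300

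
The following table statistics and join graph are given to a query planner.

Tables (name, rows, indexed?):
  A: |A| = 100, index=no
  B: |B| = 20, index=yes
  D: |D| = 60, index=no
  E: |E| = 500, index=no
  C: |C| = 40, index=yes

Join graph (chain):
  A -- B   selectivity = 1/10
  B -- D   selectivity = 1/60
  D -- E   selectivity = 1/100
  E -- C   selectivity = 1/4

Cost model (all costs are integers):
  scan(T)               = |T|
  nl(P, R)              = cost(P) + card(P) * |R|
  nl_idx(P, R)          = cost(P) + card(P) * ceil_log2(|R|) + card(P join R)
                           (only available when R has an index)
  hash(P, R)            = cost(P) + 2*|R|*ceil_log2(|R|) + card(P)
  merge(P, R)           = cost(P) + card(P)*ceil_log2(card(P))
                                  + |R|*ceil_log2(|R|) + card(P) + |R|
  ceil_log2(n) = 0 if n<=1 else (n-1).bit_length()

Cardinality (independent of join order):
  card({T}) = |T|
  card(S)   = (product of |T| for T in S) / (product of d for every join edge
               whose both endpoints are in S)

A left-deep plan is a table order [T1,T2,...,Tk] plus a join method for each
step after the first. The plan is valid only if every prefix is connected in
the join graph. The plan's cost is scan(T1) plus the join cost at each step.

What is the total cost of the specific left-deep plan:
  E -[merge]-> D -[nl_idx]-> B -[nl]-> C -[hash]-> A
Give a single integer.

13920

step 1: scan E: cost=500, card=500
step 2: join D via merge
    card(P join D) = 500*60/(100) = 300
    cost = 500 + 500*9 + 60*6 + 500 + 60 = 5920
step 3: join B via nl_idx
    card(P join B) = 300*20/(60) = 100
    cost = 5920 + 300*5 + 100 = 7520
step 4: join C via nl
    card(P join C) = 100*40/(4) = 1000
    cost = 7520 + 100*40 = 11520
step 5: join A via hash
    card(P join A) = 1000*100/(10) = 10000
    cost = 11520 + 2*100*7 + 1000 = 13920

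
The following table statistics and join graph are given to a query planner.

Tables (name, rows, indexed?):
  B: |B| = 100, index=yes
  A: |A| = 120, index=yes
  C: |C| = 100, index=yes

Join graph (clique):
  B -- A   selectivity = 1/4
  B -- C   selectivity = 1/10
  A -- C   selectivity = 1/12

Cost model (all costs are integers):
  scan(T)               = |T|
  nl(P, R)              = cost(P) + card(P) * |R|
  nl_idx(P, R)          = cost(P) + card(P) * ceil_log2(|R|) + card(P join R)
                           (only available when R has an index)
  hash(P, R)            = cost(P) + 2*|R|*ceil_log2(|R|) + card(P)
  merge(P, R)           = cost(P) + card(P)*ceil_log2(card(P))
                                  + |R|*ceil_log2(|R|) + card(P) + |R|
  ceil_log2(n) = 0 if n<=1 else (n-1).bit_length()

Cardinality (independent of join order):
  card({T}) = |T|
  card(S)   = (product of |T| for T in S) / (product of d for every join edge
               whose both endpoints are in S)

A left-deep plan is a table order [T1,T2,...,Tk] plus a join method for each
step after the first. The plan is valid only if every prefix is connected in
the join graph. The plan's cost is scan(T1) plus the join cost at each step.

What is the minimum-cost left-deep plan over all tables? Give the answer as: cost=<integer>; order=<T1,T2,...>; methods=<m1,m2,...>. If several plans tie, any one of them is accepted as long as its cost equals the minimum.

Selinger DP (subsets sized 1..n):
  {B}: scan cost=100, card=100
  {A}: scan cost=120, card=120
  {C}: scan cost=100, card=100
  {AB}: card=3000; try (B,hash)→1640, (A,merge)→1860, (B,merge)→1880, (A,hash)→1880, (A,nl_idx)→3800, (B,nl_idx)→3960 …(+2); best=1640 via (B,hash)
  {BC}: card=1000; try (C,hash)→1600, (B,hash)→1600, (C,merge)→1700, (B,merge)→1700, (C,nl_idx)→1800, (B,nl_idx)→1800 …(+2); best=1600 via (C,hash)
  {AC}: card=1000; try (C,hash)→1640, (A,nl_idx)→1800, (A,merge)→1860, (C,merge)→1880, (A,hash)→1880, (C,nl_idx)→1960 …(+2); best=1640 via (C,hash)
  {ABC}: card=2500; try (B,hash)→4040, (A,hash)→4280, (C,hash)→6040, (A,nl_idx)→11100, (B,nl_idx)→11140, (B,merge)→13440 …(+6); best=4040 via (B,hash)

cost=4040; order=A,C,B; methods=hash,hash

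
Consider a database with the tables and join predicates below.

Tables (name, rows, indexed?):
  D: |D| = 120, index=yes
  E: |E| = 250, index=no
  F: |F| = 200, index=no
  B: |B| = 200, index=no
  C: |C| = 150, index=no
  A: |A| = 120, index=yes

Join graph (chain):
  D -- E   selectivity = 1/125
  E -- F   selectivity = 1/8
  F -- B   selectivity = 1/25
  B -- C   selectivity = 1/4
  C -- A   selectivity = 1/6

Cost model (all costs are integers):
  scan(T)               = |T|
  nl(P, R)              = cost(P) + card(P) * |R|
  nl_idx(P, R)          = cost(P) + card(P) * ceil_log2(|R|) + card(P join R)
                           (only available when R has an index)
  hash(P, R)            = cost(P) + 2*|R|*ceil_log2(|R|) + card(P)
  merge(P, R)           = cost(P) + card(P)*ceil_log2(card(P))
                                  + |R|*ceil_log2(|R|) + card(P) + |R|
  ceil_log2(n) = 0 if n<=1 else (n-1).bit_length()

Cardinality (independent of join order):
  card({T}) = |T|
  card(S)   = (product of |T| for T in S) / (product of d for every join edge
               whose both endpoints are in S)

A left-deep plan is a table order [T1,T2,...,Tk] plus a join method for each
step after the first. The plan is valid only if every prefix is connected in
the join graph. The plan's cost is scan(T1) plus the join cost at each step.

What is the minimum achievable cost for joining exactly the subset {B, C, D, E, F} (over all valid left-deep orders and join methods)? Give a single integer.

Selinger DP over subsets of {B,C,D,E,F}:
  {D}: scan cost=120, card=120
  {E}: scan cost=250, card=250
  {F}: scan cost=200, card=200
  {B}: scan cost=200, card=200
  {C}: scan cost=150, card=150
  {DE}: card=240; try (D,hash)→2180, (D,nl_idx)→2240, (E,merge)→3330, (D,merge)→3460, (E,hash)→4240, (E,nl)→30120 …(+1); best=2180 via (D,hash)
  {EF}: card=6250; try (F,hash)→3700, (E,merge)→4250, (F,merge)→4300, (E,hash)→4400, (E,nl)→50200, (F,nl)→50250; best=3700 via (F,hash)
  {BF}: card=1600; try (F,hash)→3600, (B,hash)→3600, (F,merge)→3800, (B,merge)→3800, (F,nl)→40200, (B,nl)→40200; best=3600 via (F,hash)
  {BC}: card=7500; try (C,hash)→2800, (B,merge)→3300, (C,merge)→3350, (B,hash)→3500, (B,nl)→30150, (C,nl)→30200; best=2800 via (C,hash)
  {DEF}: card=6000; try (F,hash)→5620, (F,merge)→6140, (D,hash)→11630, (F,nl)→50180, (D,nl_idx)→53450, (D,merge)→92160 …(+1); best=5620 via (F,hash)
  {BEF}: card=50000; try (E,hash)→9200, (B,hash)→13150, (E,merge)→25050, (B,merge)→93000, (E,nl)→403600, (B,nl)→1253700; best=9200 via (E,hash)
  {BCF}: card=60000; try (C,hash)→7600, (F,hash)→13500, (C,merge)→24150, (F,merge)→109600, (C,nl)→243600, (F,nl)→1502800; best=7600 via (C,hash)
  {BDEF}: card=48000; try (B,hash)→14820, (D,hash)→60880, (B,merge)→91420, (D,nl_idx)→407200, (D,merge)→860160, (B,nl)→1205620 …(+1); best=14820 via (B,hash)
  {BCEF}: card=1875000; try (C,hash)→61600, (E,hash)→71600, (C,merge)→860550, (E,merge)→1029850, (C,nl)→7509200, (E,nl)→15007600; best=61600 via (C,hash)
  {BCDEF}: card=1800000; try (C,hash)→65220, (C,merge)→832170, (D,hash)→1938280, (C,nl)→7214820, (D,nl_idx)→14986600, (D,merge)→41312560 …(+1); best=65220 via (C,hash)

65220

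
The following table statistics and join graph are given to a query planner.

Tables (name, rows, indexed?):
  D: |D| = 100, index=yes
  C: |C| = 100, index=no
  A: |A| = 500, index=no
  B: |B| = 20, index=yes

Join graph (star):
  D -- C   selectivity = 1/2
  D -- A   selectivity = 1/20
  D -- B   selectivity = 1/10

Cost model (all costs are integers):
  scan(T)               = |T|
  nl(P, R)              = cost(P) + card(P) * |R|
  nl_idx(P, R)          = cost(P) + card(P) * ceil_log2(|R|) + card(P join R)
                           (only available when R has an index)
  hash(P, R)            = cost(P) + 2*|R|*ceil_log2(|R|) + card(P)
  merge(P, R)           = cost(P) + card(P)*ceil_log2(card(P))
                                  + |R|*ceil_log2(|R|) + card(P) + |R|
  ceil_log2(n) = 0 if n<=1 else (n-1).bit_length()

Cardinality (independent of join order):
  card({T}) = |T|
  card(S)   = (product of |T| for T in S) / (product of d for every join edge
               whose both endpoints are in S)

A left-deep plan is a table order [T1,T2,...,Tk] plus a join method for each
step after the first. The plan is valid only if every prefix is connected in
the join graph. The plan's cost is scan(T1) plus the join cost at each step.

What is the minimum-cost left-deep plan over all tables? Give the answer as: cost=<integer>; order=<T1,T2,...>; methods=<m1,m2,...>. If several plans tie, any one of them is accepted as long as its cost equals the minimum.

cost=11500; order=A,D,B,C; methods=hash,hash,hash

Selinger DP (subsets sized 1..n):
  {D}: scan cost=100, card=100
  {C}: scan cost=100, card=100
  {A}: scan cost=500, card=500
  {B}: scan cost=20, card=20
  {CD}: card=5000; try (D,hash)→1600, (C,hash)→1600, (D,merge)→1700, (C,merge)→1700, (D,nl_idx)→5800, (D,nl)→10100 …(+1); best=1600 via (D,hash)
  {AD}: card=2500; try (D,hash)→2400, (A,merge)→5900, (D,merge)→6300, (D,nl_idx)→6500, (A,hash)→9200, (A,nl)→50100 …(+1); best=2400 via (D,hash)
  {BD}: card=200; try (D,nl_idx)→360, (B,hash)→400, (B,nl_idx)→800, (D,merge)→940, (B,merge)→1020, (D,hash)→1440 …(+2); best=360 via (D,nl_idx)
  {ACD}: card=125000; try (C,hash)→6300, (A,hash)→15600, (C,merge)→35700, (A,merge)→76600, (C,nl)→252400, (A,nl)→2501600; best=6300 via (C,hash)
  {BCD}: card=10000; try (C,hash)→1960, (C,merge)→2960, (B,hash)→6800, (C,nl)→20360, (B,nl_idx)→36600, (B,merge)→71720 …(+1); best=1960 via (C,hash)
  {ABD}: card=5000; try (B,hash)→5100, (A,merge)→7160, (A,hash)→9560, (B,nl_idx)→19900, (B,merge)→35020, (B,nl)→52400 …(+1); best=5100 via (B,hash)
  {ABCD}: card=250000; try (C,hash)→11500, (A,hash)→20960, (C,merge)→75900, (B,hash)→131500, (A,merge)→156960, (C,nl)→505100 …(+4); best=11500 via (C,hash)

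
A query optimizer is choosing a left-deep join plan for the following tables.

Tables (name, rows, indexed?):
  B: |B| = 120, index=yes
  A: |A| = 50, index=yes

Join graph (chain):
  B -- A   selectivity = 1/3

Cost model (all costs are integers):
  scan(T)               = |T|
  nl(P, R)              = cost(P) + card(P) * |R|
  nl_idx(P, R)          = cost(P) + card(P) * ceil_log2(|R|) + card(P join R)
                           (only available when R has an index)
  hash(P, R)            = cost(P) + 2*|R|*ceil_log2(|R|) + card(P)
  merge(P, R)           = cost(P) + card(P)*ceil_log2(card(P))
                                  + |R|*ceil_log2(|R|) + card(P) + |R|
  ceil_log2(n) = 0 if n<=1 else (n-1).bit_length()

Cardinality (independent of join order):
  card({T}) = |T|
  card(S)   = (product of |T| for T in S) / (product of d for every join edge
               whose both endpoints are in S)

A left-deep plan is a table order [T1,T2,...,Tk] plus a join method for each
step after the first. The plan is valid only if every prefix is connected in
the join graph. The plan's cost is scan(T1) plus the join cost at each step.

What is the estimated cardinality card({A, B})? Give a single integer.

2000

Tables in S: A(50), B(120)
Edges inside S: B-A(d=3)
numerator = 50 * 120 = 6000
denominator = 3 = 3
card(S) = 6000 / 3 = 2000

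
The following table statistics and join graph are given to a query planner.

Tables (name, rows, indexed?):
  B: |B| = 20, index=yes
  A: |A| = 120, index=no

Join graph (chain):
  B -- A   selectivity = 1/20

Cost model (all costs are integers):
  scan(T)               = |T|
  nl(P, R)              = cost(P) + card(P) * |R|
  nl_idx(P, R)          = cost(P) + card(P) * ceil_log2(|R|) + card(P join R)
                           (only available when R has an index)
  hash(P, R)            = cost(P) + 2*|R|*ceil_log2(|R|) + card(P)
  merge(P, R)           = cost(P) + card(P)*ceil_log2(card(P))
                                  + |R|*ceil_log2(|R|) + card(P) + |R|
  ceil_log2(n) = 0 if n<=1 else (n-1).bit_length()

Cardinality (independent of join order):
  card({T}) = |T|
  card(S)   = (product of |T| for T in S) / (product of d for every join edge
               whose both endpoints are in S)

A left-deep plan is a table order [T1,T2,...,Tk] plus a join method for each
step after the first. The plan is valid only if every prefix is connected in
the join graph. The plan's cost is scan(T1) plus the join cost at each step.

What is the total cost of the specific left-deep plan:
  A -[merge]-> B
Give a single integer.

1200

step 1: scan A: cost=120, card=120
step 2: join B via merge
    card(P join B) = 120*20/(20) = 120
    cost = 120 + 120*7 + 20*5 + 120 + 20 = 1200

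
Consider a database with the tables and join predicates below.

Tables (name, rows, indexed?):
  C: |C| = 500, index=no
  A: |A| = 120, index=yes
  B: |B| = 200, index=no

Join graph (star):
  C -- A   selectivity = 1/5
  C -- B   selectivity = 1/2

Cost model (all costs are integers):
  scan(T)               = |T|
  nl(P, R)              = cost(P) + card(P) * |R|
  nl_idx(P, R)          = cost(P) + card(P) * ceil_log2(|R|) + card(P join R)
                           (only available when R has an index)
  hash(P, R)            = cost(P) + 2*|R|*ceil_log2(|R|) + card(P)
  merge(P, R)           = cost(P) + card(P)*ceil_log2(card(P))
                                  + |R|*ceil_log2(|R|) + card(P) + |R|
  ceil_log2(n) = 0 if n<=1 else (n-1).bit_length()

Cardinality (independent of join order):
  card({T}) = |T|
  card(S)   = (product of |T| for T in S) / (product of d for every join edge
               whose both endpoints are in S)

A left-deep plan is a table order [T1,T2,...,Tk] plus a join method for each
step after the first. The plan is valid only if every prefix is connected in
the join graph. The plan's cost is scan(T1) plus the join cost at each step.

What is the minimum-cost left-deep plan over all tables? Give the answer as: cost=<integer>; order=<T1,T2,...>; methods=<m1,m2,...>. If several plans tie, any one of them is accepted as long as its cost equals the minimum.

Selinger DP (subsets sized 1..n):
  {C}: scan cost=500, card=500
  {A}: scan cost=120, card=120
  {B}: scan cost=200, card=200
  {AC}: card=12000; try (A,hash)→2680, (C,merge)→6080, (A,merge)→6460, (C,hash)→9240, (A,nl_idx)→16000, (C,nl)→60120 …(+1); best=2680 via (A,hash)
  {BC}: card=50000; try (B,hash)→4200, (C,merge)→7000, (B,merge)→7300, (C,hash)→9400, (C,nl)→100200, (B,nl)→100500; best=4200 via (B,hash)
  {ABC}: card=1200000; try (B,hash)→17880, (A,hash)→55880, (B,merge)→184480, (A,merge)→855160, (A,nl_idx)→1554200, (B,nl)→2402680 …(+1); best=17880 via (B,hash)

cost=17880; order=C,A,B; methods=hash,hash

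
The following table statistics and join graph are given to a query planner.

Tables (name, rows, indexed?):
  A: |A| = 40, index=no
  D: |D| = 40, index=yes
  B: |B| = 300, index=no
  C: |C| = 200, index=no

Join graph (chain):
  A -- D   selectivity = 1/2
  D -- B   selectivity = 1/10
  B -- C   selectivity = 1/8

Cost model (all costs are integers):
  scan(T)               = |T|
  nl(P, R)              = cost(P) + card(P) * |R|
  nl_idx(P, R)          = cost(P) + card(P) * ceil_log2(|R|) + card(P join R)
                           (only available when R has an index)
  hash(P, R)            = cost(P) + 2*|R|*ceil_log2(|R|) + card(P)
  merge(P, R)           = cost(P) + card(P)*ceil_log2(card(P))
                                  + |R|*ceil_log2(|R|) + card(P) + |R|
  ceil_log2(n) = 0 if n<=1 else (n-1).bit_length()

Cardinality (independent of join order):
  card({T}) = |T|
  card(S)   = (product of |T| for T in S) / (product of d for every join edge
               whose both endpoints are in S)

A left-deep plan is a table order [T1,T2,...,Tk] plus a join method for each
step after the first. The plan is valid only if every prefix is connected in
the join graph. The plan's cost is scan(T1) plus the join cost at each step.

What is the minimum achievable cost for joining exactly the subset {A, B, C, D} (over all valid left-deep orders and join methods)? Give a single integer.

29960

Selinger DP over subsets of {A,B,C,D}:
  {A}: scan cost=40, card=40
  {D}: scan cost=40, card=40
  {B}: scan cost=300, card=300
  {C}: scan cost=200, card=200
  {AD}: card=800; try (D,hash)→560, (A,hash)→560, (D,merge)→600, (A,merge)→600, (D,nl_idx)→1080, (D,nl)→1640 …(+1); best=560 via (D,hash)
  {BD}: card=1200; try (D,hash)→1080, (D,nl_idx)→3300, (B,merge)→3320, (D,merge)→3580, (B,hash)→5480, (B,nl)→12040 …(+1); best=1080 via (D,hash)
  {BC}: card=7500; try (C,hash)→3800, (B,merge)→5000, (C,merge)→5100, (B,hash)→5800, (B,nl)→60200, (C,nl)→60300; best=3800 via (C,hash)
  {ABD}: card=24000; try (A,hash)→2760, (B,hash)→6760, (B,merge)→12360, (A,merge)→15760, (A,nl)→49080, (B,nl)→240560; best=2760 via (A,hash)
  {BCD}: card=30000; try (C,hash)→5480, (D,hash)→11780, (C,merge)→17280, (D,nl_idx)→78800, (D,merge)→109080, (C,nl)→241080 …(+1); best=5480 via (C,hash)
  {ABCD}: card=600000; try (C,hash)→29960, (A,hash)→35960, (C,merge)→388560, (A,merge)→485760, (A,nl)→1205480, (C,nl)→4802760; best=29960 via (C,hash)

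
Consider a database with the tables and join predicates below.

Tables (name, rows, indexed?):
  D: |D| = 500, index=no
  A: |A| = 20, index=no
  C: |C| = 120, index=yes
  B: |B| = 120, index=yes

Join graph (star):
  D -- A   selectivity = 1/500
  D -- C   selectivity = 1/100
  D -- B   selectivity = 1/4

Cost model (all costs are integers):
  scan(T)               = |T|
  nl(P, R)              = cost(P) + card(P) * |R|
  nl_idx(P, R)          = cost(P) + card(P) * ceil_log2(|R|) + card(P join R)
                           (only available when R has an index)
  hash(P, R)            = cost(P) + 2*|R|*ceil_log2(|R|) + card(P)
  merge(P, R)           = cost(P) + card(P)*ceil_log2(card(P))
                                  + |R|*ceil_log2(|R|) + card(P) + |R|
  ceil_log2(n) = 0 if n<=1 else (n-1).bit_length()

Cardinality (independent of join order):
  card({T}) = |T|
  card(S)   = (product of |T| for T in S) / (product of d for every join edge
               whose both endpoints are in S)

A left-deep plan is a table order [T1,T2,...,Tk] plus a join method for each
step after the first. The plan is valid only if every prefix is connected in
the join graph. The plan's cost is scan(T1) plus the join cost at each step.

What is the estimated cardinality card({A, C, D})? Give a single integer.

24

Tables in S: A(20), C(120), D(500)
Edges inside S: D-A(d=500), D-C(d=100)
numerator = 20 * 120 * 500 = 1200000
denominator = 500 * 100 = 50000
card(S) = 1200000 / 50000 = 24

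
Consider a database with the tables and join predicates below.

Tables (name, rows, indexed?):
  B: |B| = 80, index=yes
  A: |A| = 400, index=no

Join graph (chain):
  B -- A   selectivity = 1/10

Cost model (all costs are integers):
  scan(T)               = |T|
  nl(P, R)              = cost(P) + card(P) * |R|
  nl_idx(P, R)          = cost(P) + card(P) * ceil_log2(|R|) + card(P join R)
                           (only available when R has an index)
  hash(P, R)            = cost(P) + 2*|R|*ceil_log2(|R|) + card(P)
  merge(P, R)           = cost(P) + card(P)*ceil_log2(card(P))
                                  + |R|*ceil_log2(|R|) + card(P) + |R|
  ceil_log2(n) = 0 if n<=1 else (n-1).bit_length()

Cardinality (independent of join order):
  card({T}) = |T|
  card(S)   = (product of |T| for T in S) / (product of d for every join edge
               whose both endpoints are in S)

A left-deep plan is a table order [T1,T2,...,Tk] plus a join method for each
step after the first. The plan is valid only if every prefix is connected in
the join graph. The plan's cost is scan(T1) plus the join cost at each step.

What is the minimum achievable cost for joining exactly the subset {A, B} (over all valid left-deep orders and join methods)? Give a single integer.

Selinger DP over subsets of {A,B}:
  {B}: scan cost=80, card=80
  {A}: scan cost=400, card=400
  {AB}: card=3200; try (B,hash)→1920, (A,merge)→4720, (B,merge)→5040, (B,nl_idx)→6400, (A,hash)→7360, (A,nl)→32080 …(+1); best=1920 via (B,hash)

1920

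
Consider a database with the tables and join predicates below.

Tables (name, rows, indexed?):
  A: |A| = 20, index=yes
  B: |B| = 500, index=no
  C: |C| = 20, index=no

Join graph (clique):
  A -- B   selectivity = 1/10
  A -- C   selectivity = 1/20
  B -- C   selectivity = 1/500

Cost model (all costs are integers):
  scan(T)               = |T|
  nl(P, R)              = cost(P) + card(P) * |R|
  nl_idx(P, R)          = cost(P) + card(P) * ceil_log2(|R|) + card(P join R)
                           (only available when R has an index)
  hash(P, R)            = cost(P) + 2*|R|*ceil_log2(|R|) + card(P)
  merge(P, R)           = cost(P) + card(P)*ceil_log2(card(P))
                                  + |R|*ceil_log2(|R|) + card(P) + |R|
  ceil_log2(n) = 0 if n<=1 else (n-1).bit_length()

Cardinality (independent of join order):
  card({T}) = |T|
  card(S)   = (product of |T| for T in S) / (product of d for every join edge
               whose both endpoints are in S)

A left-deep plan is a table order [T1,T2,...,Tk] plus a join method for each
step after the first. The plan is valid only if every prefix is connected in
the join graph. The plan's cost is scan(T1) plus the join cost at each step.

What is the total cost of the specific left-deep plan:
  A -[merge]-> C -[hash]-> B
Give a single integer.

step 1: scan A: cost=20, card=20
step 2: join C via merge
    card(P join C) = 20*20/(20) = 20
    cost = 20 + 20*5 + 20*5 + 20 + 20 = 260
step 3: join B via hash
    card(P join B) = 20*500/(10*500) = 2
    cost = 260 + 2*500*9 + 20 = 9280

9280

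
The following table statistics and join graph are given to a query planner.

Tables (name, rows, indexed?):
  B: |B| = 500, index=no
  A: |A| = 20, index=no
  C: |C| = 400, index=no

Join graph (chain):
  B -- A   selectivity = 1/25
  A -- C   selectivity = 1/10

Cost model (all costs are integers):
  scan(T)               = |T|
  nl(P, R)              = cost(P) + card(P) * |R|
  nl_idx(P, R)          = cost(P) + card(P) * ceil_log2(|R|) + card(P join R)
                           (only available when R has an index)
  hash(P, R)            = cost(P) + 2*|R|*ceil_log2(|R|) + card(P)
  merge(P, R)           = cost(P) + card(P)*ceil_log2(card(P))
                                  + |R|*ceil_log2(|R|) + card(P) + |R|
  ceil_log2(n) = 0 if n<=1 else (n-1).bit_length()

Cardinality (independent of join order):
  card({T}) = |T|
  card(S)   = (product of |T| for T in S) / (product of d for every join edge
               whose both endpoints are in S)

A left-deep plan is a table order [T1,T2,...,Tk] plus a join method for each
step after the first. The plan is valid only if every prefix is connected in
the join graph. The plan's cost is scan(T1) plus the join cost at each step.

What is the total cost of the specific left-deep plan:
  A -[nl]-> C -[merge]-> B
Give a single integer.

step 1: scan A: cost=20, card=20
step 2: join C via nl
    card(P join C) = 20*400/(10) = 800
    cost = 20 + 20*400 = 8020
step 3: join B via merge
    card(P join B) = 800*500/(25) = 16000
    cost = 8020 + 800*10 + 500*9 + 800 + 500 = 21820

21820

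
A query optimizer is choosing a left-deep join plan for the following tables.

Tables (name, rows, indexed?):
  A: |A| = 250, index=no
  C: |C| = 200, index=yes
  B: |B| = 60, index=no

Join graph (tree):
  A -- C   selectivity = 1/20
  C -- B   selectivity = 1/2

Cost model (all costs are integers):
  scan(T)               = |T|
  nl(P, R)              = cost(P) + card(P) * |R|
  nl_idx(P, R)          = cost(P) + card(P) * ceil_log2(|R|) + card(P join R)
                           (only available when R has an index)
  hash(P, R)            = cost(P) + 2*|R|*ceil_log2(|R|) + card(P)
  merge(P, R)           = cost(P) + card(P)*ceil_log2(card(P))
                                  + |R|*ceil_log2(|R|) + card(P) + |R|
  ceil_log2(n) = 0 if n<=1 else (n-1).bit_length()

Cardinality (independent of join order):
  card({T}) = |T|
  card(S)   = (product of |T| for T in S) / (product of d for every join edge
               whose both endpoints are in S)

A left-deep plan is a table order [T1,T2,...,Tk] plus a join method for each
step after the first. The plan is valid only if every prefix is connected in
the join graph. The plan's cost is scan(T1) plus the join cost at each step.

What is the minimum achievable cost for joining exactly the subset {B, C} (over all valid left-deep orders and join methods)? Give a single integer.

1120

Selinger DP over subsets of {B,C}:
  {C}: scan cost=200, card=200
  {B}: scan cost=60, card=60
  {BC}: card=6000; try (B,hash)→1120, (C,merge)→2280, (B,merge)→2420, (C,hash)→3320, (C,nl_idx)→6540, (C,nl)→12060 …(+1); best=1120 via (B,hash)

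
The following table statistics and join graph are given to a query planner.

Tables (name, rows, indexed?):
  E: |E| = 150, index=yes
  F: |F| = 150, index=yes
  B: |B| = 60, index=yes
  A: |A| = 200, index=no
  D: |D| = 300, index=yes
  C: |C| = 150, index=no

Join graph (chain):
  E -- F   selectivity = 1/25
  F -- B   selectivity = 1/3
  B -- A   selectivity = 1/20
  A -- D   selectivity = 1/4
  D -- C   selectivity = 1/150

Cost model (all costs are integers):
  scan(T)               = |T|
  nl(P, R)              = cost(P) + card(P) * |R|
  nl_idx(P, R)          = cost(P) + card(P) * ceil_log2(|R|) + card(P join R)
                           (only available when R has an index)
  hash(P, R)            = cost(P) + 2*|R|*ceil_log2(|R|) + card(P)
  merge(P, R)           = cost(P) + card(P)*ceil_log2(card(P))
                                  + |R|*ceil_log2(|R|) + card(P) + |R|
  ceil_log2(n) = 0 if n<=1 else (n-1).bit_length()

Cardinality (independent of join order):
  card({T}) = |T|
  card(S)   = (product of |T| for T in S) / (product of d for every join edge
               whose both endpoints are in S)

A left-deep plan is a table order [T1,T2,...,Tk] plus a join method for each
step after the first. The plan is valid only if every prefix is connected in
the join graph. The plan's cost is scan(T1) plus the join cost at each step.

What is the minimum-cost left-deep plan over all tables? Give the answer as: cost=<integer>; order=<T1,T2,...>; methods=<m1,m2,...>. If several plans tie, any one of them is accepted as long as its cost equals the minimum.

Selinger DP (subsets sized 1..n):
  {E}: scan cost=150, card=150
  {F}: scan cost=150, card=150
  {B}: scan cost=60, card=60
  {A}: scan cost=200, card=200
  {D}: scan cost=300, card=300
  {C}: scan cost=150, card=150
  {EF}: card=900; try (F,nl_idx)→2250, (E,nl_idx)→2250, (F,hash)→2700, (E,hash)→2700, (F,merge)→2850, (E,merge)→2850 …(+2); best=2250 via (F,nl_idx)
  {BF}: card=3000; try (B,hash)→1020, (F,merge)→1830, (B,merge)→1920, (F,hash)→2520, (F,nl_idx)→3540, (B,nl_idx)→4050 …(+2); best=1020 via (B,hash)
  {AB}: card=600; try (B,hash)→1120, (B,nl_idx)→2000, (A,merge)→2280, (B,merge)→2420, (A,hash)→3320, (A,nl)→12060 …(+1); best=1120 via (B,hash)
  {AD}: card=15000; try (A,hash)→3800, (D,merge)→5000, (A,merge)→5100, (D,hash)→5800, (D,nl_idx)→17000, (D,nl)→60200 …(+1); best=3800 via (A,hash)
  {CD}: card=300; try (D,nl_idx)→1800, (C,hash)→3000, (D,merge)→4500, (C,merge)→4650, (D,hash)→5700, (D,nl)→45150 …(+1); best=1800 via (D,nl_idx)
  {BEF}: card=18000; try (B,hash)→3870, (E,hash)→6420, (B,merge)→12570, (B,nl_idx)→25650, (E,merge)→41370, (E,nl_idx)→43020 …(+2); best=3870 via (B,hash)
  {ABF}: card=30000; try (F,hash)→4120, (A,hash)→7220, (F,merge)→9070, (F,nl_idx)→35920, (A,merge)→41820, (F,nl)→91120 …(+1); best=4120 via (F,hash)
  {ABD}: card=45000; try (D,hash)→7120, (D,merge)→10720, (B,hash)→19520, (D,nl_idx)→51520, (B,nl_idx)→138800, (D,nl)→181120 …(+2); best=7120 via (D,hash)
  {ACD}: card=15000; try (A,hash)→5300, (A,merge)→6600, (C,hash)→21200, (A,nl)→61800, (C,merge)→230150, (C,nl)→2253800; best=5300 via (A,hash)
  {ABEF}: card=180000; try (A,hash)→25070, (E,hash)→36520, (A,merge)→293670, (E,nl_idx)→424120, (E,merge)→485470, (A,nl)→3603870 …(+1); best=25070 via (A,hash)
  {ABDF}: card=2250000; try (D,hash)→39520, (F,hash)→54520, (D,merge)→487120, (F,merge)→773470, (D,nl_idx)→2524120, (F,nl_idx)→2617120 …(+2); best=39520 via (D,hash)
  {ABCD}: card=45000; try (B,hash)→21020, (C,hash)→54520, (B,nl_idx)→140300, (B,merge)→230720, (C,merge)→773470, (B,nl)→905300 …(+1); best=21020 via (B,hash)
  {ABDEF}: card=13500000; try (D,hash)→210470, (E,hash)→2291920, (D,merge)→3448070, (D,nl_idx)→15145070, (E,nl_idx)→31539520, (E,merge)→51790870 …(+2); best=210470 via (D,hash)
  {ABCDF}: card=2250000; try (F,hash)→68420, (F,merge)→787370, (C,hash)→2291920, (F,nl_idx)→2631020, (F,nl)→6771020, (C,merge)→51790870 …(+1); best=68420 via (F,hash)
  {ABCDEF}: card=13500000; try (E,hash)→2320820, (C,hash)→13712870, (E,nl_idx)→31568420, (E,merge)→51819770, (E,nl)→337568420, (C,merge)→337711820 …(+1); best=2320820 via (E,hash)

cost=2320820; order=C,D,A,B,F,E; methods=nl_idx,hash,hash,hash,hash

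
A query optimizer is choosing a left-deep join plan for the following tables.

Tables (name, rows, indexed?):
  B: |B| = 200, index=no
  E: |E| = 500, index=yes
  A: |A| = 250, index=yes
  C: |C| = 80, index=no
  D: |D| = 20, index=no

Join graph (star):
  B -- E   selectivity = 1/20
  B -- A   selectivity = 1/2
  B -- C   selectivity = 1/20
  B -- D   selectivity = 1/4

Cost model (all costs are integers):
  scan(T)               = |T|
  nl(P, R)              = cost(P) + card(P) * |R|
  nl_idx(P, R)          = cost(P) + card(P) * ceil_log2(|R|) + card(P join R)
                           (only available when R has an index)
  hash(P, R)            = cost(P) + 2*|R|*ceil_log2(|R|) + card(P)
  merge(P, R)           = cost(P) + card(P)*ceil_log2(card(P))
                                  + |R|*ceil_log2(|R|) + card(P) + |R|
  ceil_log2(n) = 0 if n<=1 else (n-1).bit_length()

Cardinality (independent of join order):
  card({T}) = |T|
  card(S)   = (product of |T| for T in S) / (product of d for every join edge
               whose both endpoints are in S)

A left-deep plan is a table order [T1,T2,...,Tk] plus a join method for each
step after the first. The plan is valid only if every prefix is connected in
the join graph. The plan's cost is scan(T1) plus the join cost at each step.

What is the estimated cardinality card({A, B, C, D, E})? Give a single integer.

Tables in S: A(250), B(200), C(80), D(20), E(500)
Edges inside S: B-E(d=20), B-A(d=2), B-C(d=20), B-D(d=4)
numerator = 250 * 200 * 80 * 20 * 500 = 40000000000
denominator = 20 * 2 * 20 * 4 = 3200
card(S) = 40000000000 / 3200 = 12500000

12500000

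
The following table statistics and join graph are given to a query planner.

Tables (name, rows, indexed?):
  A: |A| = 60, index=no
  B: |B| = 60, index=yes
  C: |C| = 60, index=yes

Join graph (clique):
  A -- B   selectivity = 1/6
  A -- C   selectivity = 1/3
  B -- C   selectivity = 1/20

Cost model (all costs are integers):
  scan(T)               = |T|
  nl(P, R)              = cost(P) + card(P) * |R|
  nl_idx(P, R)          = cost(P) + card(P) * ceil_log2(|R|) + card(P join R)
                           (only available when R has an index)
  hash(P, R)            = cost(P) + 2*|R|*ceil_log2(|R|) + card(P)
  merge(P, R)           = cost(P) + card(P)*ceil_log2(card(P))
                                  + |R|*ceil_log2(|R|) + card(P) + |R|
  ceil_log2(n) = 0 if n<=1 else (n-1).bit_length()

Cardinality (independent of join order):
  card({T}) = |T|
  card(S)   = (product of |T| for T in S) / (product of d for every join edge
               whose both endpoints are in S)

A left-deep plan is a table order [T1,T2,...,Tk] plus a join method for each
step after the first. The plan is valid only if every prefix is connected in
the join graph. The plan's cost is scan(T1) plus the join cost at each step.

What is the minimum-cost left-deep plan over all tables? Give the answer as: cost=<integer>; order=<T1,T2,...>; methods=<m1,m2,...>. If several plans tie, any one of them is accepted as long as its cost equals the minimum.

cost=1500; order=B,C,A; methods=nl_idx,hash

Selinger DP (subsets sized 1..n):
  {A}: scan cost=60, card=60
  {B}: scan cost=60, card=60
  {C}: scan cost=60, card=60
  {AB}: card=600; try (B,hash)→840, (A,hash)→840, (B,merge)→900, (A,merge)→900, (B,nl_idx)→1020, (B,nl)→3660 …(+1); best=840 via (B,hash)
  {AC}: card=1200; try (C,hash)→840, (A,hash)→840, (C,merge)→900, (A,merge)→900, (C,nl_idx)→1620, (C,nl)→3660 …(+1); best=840 via (C,hash)
  {BC}: card=180; try (C,nl_idx)→600, (B,nl_idx)→600, (C,hash)→840, (B,hash)→840, (C,merge)→900, (B,merge)→900 …(+2); best=600 via (C,nl_idx)
  {ABC}: card=600; try (A,hash)→1500, (C,hash)→2160, (A,merge)→2640, (B,hash)→2760, (C,nl_idx)→5040, (C,merge)→7860 …(+5); best=1500 via (A,hash)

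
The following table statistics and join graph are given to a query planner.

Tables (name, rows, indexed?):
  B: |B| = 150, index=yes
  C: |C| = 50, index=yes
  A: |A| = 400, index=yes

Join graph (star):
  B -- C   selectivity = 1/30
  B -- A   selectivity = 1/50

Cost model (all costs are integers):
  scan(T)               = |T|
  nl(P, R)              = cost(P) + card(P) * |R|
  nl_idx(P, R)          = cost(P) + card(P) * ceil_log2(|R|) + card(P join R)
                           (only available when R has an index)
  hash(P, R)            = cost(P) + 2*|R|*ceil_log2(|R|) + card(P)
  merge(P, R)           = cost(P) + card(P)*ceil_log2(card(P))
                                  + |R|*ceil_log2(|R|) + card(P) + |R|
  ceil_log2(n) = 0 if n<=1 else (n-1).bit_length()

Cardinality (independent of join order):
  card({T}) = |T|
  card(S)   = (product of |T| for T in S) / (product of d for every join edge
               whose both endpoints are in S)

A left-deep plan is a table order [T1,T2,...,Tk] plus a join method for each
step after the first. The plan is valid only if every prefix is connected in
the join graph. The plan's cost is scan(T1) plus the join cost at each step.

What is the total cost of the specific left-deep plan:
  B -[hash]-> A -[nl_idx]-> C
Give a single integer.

step 1: scan B: cost=150, card=150
step 2: join A via hash
    card(P join A) = 150*400/(50) = 1200
    cost = 150 + 2*400*9 + 150 = 7500
step 3: join C via nl_idx
    card(P join C) = 1200*50/(30) = 2000
    cost = 7500 + 1200*6 + 2000 = 16700

16700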